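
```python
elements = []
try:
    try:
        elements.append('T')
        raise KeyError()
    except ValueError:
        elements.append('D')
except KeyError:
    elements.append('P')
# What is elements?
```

Step-by-step execution trace:
1. Inner try: `elements.append('T')` → elements = ['T'].
2. `raise KeyError()` raises KeyError.
3. Inner `except ValueError` does not match KeyError; exception propagates to outer try.
4. Outer `except KeyError` matches → `elements.append('P')` → elements = ['T', 'P'].
Result: ['T', 'P']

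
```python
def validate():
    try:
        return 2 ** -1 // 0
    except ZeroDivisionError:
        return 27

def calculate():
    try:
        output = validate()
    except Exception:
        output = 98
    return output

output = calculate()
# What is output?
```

Step-by-step execution trace:
1. `calculate()` calls `validate()`.
2. In validate: `2 ** -1 // 0` raises ZeroDivisionError; `except ZeroDivisionError` catches it → returns 27.
3. In calculate: `output = validate()` → output = 27. No exception reaches calculate.
4. `except Exception` is skipped; calculate returns 27.
5. output = 27.
Result: 27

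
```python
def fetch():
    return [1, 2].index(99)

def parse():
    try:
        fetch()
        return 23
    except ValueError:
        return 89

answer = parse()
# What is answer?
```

Step-by-step execution trace:
1. `parse()` calls `fetch()`.
2. `fetch()` evaluates `[1, 2].index(99)`, which raises ValueError; it propagates to the caller.
3. `return 23` is not reached.
4. `except ValueError` in parse matches → returns 89.
5. answer = 89.
Result: 89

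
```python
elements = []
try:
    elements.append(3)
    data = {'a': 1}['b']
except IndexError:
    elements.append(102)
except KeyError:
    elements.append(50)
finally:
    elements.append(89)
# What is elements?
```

Step-by-step execution trace:
1. try: `elements.append(3)` → elements = [3].
2. `data = {'a': 1}['b']` raises KeyError.
3. `except IndexError` does not match KeyError; skipped.
4. `except KeyError` matches → `elements.append(50)` → elements = [3, 50].
5. finally always runs: `elements.append(89)` → elements = [3, 50, 89].
Result: [3, 50, 89]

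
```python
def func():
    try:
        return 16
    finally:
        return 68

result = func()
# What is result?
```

Step-by-step execution trace:
1. `func()` enters try: `return 16` sets pending return value 16.
2. Before returning, `finally: return 68` runs and overrides the pending return.
3. func() returns 68 → result = 68.
Result: 68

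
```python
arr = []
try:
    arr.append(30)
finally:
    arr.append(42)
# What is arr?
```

Step-by-step execution trace:
1. try: `arr.append(30)` → arr = [30].
2. The try body completes without raising.
3. finally always runs: `arr.append(42)` → arr = [30, 42].
Result: [30, 42]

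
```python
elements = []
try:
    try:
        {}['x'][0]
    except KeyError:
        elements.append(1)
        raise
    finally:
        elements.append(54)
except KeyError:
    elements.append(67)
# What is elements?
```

Step-by-step execution trace:
1. Inner try: `{}['x'][0]` raises KeyError.
2. Inner `except KeyError` matches → `elements.append(1)` → elements = [1].
3. bare `raise` re-raises KeyError.
4. Inner `finally` runs during unwinding: `elements.append(54)` → elements = [1, 54].
5. Outer `except KeyError` matches → `elements.append(67)` → elements = [1, 54, 67].
Result: [1, 54, 67]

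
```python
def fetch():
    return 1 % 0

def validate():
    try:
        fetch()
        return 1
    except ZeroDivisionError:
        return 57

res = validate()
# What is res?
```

Step-by-step execution trace:
1. `validate()` calls `fetch()`.
2. `fetch()` evaluates `1 % 0`, which raises ZeroDivisionError; it propagates to the caller.
3. `return 1` is not reached.
4. `except ZeroDivisionError` in validate matches → returns 57.
5. res = 57.
Result: 57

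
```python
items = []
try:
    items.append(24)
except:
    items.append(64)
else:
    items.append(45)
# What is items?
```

Step-by-step execution trace:
1. try: `items.append(24)` → items = [24]. No exception raised.
2. `except` is skipped.
3. `else` runs (try completed without exception): `items.append(45)` → items = [24, 45].
Result: [24, 45]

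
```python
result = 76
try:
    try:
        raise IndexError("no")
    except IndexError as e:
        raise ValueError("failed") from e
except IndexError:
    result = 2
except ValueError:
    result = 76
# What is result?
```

Step-by-step execution trace:
1. Inner try raises IndexError; inner `except IndexError as e` catches it.
2. `raise ValueError(...) from e` raises ValueError (IndexError is attached as __cause__, but only ValueError is active).
3. Outer `except IndexError` does not match ValueError; skipped.
4. Outer `except ValueError` matches → result = 76.
Result: 76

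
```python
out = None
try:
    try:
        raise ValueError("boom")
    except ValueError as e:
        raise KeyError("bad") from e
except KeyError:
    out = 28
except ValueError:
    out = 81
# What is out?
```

Step-by-step execution trace:
1. Inner try raises ValueError; inner `except ValueError as e` catches it.
2. `raise KeyError(...) from e` raises KeyError (ValueError is attached as __cause__, but only KeyError is active).
3. Outer `except KeyError` matches → out = 28.
4. `except ValueError` is not reached.
Result: 28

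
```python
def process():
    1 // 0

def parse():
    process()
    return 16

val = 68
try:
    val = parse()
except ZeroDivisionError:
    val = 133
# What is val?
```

Step-by-step execution trace:
1. val starts at 68.
2. try: `parse()` calls `process()`.
3. `process()` evaluates `1 // 0`, which raises ZeroDivisionError; it propagates through parse (uncaught).
4. `return 16` in parse is not reached; the assignment to val does not complete.
5. `except ZeroDivisionError` matches → val = 133.
Result: 133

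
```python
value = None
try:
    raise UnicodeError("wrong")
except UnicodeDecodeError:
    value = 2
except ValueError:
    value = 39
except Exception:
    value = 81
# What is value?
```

Step-by-step execution trace:
1. `raise UnicodeError(...)` raises UnicodeError.
2. `except UnicodeDecodeError` does not match (UnicodeError is not a subclass of UnicodeDecodeError); skipped.
3. `except ValueError` matches (UnicodeError is a subclass of ValueError) → value = 39.
4. `except Exception` is not reached.
Result: 39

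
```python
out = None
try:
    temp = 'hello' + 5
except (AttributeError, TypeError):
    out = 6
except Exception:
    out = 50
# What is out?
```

Step-by-step execution trace:
1. `temp = 'hello' + 5` raises TypeError.
2. `except (AttributeError, TypeError)` matches (TypeError is in the tuple) → out = 6.
3. `except Exception` is not reached.
Result: 6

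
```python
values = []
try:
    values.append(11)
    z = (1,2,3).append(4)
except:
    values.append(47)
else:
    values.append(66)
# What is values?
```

Step-by-step execution trace:
1. try: `values.append(11)` → values = [11].
2. `z = (1,2,3).append(4)` raises AttributeError.
3. bare `except` matches → `values.append(47)` → values = [11, 47].
4. `else` is skipped (an exception was raised).
Result: [11, 47]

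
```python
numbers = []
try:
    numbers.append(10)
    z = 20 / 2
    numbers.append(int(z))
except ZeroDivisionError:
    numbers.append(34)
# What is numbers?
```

Step-by-step execution trace:
1. try: `numbers.append(10)` → numbers = [10].
2. `z = 20 / 2` → z = 10.0. No exception raised.
3. `numbers.append(int(z))` → numbers = [10, 10].
4. `except ZeroDivisionError` is skipped (no exception was raised).
Result: [10, 10]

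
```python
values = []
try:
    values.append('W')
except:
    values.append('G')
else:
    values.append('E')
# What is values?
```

Step-by-step execution trace:
1. try: `values.append('W')` → values = ['W']. No exception raised.
2. `except` is skipped.
3. `else` runs (try completed without exception): `values.append('E')` → values = ['W', 'E'].
Result: ['W', 'E']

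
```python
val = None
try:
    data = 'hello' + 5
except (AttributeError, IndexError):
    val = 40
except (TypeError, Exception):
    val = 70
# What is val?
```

Step-by-step execution trace:
1. `data = 'hello' + 5` raises TypeError.
2. `except (AttributeError, IndexError)` does not match TypeError; skipped.
3. `except (TypeError, Exception)` matches (TypeError is in the tuple) → val = 70.
Result: 70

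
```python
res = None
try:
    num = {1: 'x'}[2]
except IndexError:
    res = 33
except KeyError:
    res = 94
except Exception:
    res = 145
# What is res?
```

Step-by-step execution trace:
1. `num = {1: 'x'}[2]` raises KeyError.
2. `except IndexError` does not match KeyError; skipped.
3. `except KeyError` matches → res = 94.
4. Remaining except clauses are skipped.
Result: 94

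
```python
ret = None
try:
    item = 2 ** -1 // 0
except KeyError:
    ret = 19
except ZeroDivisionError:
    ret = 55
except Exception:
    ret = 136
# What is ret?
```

Step-by-step execution trace:
1. `item = 2 ** -1 // 0` raises ZeroDivisionError.
2. `except KeyError` does not match ZeroDivisionError; skipped.
3. `except ZeroDivisionError` matches → ret = 55.
4. Remaining except clauses are skipped.
Result: 55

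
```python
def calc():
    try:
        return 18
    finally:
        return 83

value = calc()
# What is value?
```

Step-by-step execution trace:
1. `calc()` enters try: `return 18` sets pending return value 18.
2. Before returning, `finally: return 83` runs and overrides the pending return.
3. calc() returns 83 → value = 83.
Result: 83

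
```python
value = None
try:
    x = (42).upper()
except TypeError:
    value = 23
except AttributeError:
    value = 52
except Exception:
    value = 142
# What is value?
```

Step-by-step execution trace:
1. `x = (42).upper()` raises AttributeError.
2. `except TypeError` does not match AttributeError; skipped.
3. `except AttributeError` matches → value = 52.
4. Remaining except clauses are skipped.
Result: 52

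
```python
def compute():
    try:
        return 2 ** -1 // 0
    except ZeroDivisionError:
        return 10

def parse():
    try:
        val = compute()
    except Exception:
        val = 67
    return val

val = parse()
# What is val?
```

Step-by-step execution trace:
1. `parse()` calls `compute()`.
2. In compute: `2 ** -1 // 0` raises ZeroDivisionError; `except ZeroDivisionError` catches it → returns 10.
3. In parse: `val = compute()` → val = 10. No exception reaches parse.
4. `except Exception` is skipped; parse returns 10.
5. val = 10.
Result: 10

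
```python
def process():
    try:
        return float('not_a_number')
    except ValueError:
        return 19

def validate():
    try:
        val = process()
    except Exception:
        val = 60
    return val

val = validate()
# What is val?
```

Step-by-step execution trace:
1. `validate()` calls `process()`.
2. In process: `float('not_a_number')` raises ValueError; `except ValueError` catches it → returns 19.
3. In validate: `val = process()` → val = 19. No exception reaches validate.
4. `except Exception` is skipped; validate returns 19.
5. val = 19.
Result: 19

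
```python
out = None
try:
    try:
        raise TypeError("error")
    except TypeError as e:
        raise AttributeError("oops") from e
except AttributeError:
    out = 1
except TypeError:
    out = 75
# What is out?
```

Step-by-step execution trace:
1. Inner try raises TypeError; inner `except TypeError as e` catches it.
2. `raise AttributeError(...) from e` raises AttributeError (TypeError is attached as __cause__, but only AttributeError is active).
3. Outer `except AttributeError` matches → out = 1.
4. `except TypeError` is not reached.
Result: 1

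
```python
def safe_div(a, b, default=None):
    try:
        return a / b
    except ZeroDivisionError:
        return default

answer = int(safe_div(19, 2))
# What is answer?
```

Step-by-step execution trace:
1. `safe_div(19, 2)` enters try: `return 19 / 2` → returns 9.5. No exception raised.
2. `except ZeroDivisionError` is skipped.
3. `int(9.5)` → 9 → answer = 9.
Result: 9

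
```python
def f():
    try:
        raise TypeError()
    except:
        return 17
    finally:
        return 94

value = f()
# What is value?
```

Step-by-step execution trace:
1. `f()` enters try: `raise TypeError()` raises TypeError.
2. bare `except` matches → `return 17` sets pending return value 17.
3. Before returning, `finally: return 94` runs and overrides the pending return.
4. f() returns 94 → value = 94.
Result: 94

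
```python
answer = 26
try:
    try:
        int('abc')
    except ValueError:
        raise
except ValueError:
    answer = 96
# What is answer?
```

Step-by-step execution trace:
1. Inner try: `int('abc')` raises ValueError.
2. Inner `except ValueError` matches; bare `raise` re-raises the same ValueError.
3. Outer `except ValueError` matches → answer = 96.
Result: 96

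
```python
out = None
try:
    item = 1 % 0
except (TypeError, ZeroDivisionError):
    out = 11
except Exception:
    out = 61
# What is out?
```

Step-by-step execution trace:
1. `item = 1 % 0` raises ZeroDivisionError.
2. `except (TypeError, ZeroDivisionError)` matches (ZeroDivisionError is in the tuple) → out = 11.
3. `except Exception` is not reached.
Result: 11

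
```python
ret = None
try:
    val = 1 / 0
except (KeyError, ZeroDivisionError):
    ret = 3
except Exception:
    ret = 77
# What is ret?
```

Step-by-step execution trace:
1. `val = 1 / 0` raises ZeroDivisionError.
2. `except (KeyError, ZeroDivisionError)` matches (ZeroDivisionError is in the tuple) → ret = 3.
3. `except Exception` is not reached.
Result: 3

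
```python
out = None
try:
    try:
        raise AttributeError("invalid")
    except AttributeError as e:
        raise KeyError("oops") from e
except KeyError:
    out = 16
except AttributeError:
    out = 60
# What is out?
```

Step-by-step execution trace:
1. Inner try raises AttributeError; inner `except AttributeError as e` catches it.
2. `raise KeyError(...) from e` raises KeyError (AttributeError is attached as __cause__, but only KeyError is active).
3. Outer `except KeyError` matches → out = 16.
4. `except AttributeError` is not reached.
Result: 16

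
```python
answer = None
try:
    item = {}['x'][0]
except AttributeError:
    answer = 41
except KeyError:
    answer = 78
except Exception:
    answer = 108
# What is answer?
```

Step-by-step execution trace:
1. `item = {}['x'][0]` raises KeyError.
2. `except AttributeError` does not match KeyError; skipped.
3. `except KeyError` matches → answer = 78.
4. Remaining except clauses are skipped.
Result: 78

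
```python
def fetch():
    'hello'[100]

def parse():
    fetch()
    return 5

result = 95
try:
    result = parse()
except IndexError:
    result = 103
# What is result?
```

Step-by-step execution trace:
1. result starts at 95.
2. try: `parse()` calls `fetch()`.
3. `fetch()` evaluates `'hello'[100]`, which raises IndexError; it propagates through parse (uncaught).
4. `return 5` in parse is not reached; the assignment to result does not complete.
5. `except IndexError` matches → result = 103.
Result: 103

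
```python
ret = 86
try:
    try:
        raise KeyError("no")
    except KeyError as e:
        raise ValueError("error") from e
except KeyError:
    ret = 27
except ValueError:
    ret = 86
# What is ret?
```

Step-by-step execution trace:
1. Inner try raises KeyError; inner `except KeyError as e` catches it.
2. `raise ValueError(...) from e` raises ValueError (KeyError is attached as __cause__, but only ValueError is active).
3. Outer `except KeyError` does not match ValueError; skipped.
4. Outer `except ValueError` matches → ret = 86.
Result: 86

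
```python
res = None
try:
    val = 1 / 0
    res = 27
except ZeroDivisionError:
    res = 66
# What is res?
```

Step-by-step execution trace:
1. `val = 1 / 0` raises ZeroDivisionError.
2. `res = 27` is not reached.
3. `except ZeroDivisionError` matches → res = 66.
Result: 66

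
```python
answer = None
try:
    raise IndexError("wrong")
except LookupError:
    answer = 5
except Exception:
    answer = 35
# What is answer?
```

Step-by-step execution trace:
1. `raise IndexError(...)` raises IndexError.
2. `except LookupError` matches (IndexError is a subclass of LookupError) → answer = 5.
3. `except Exception` is not reached.
Result: 5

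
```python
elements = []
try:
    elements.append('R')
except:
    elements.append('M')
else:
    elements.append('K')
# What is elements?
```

Step-by-step execution trace:
1. try: `elements.append('R')` → elements = ['R']. No exception raised.
2. `except` is skipped.
3. `else` runs (try completed without exception): `elements.append('K')` → elements = ['R', 'K'].
Result: ['R', 'K']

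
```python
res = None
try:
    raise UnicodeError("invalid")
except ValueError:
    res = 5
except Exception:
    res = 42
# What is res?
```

Step-by-step execution trace:
1. `raise UnicodeError(...)` raises UnicodeError.
2. `except ValueError` matches (UnicodeError is a subclass of ValueError) → res = 5.
3. `except Exception` is not reached.
Result: 5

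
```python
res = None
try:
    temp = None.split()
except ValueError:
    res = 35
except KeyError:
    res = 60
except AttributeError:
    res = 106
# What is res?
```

Step-by-step execution trace:
1. `temp = None.split()` raises AttributeError.
2. `except ValueError` does not match AttributeError; skipped.
3. `except KeyError` does not match AttributeError; skipped.
4. `except AttributeError` matches → res = 106.
Result: 106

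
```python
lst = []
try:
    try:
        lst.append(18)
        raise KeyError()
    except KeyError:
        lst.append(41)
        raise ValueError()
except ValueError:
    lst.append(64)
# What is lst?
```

Step-by-step execution trace:
1. Inner try: `lst.append(18)` → lst = [18].
2. `raise KeyError()` raises KeyError.
3. Inner `except KeyError` matches → `lst.append(41)` → lst = [18, 41].
4. `raise ValueError()` raises ValueError; propagates to outer try.
5. Outer `except ValueError` matches → `lst.append(64)` → lst = [18, 41, 64].
Result: [18, 41, 64]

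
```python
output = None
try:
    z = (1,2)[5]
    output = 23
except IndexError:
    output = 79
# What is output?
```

Step-by-step execution trace:
1. `z = (1,2)[5]` raises IndexError.
2. `output = 23` is not reached.
3. `except IndexError` matches → output = 79.
Result: 79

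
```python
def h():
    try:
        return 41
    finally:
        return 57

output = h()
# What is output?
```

Step-by-step execution trace:
1. `h()` enters try: `return 41` sets pending return value 41.
2. Before returning, `finally: return 57` runs and overrides the pending return.
3. h() returns 57 → output = 57.
Result: 57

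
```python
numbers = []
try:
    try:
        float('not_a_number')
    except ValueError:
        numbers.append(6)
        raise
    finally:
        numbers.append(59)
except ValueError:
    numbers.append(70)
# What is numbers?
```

Step-by-step execution trace:
1. Inner try: `float('not_a_number')` raises ValueError.
2. Inner `except ValueError` matches → `numbers.append(6)` → numbers = [6].
3. bare `raise` re-raises ValueError.
4. Inner `finally` runs during unwinding: `numbers.append(59)` → numbers = [6, 59].
5. Outer `except ValueError` matches → `numbers.append(70)` → numbers = [6, 59, 70].
Result: [6, 59, 70]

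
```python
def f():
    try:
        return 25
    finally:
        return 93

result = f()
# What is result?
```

Step-by-step execution trace:
1. `f()` enters try: `return 25` sets pending return value 25.
2. Before returning, `finally: return 93` runs and overrides the pending return.
3. f() returns 93 → result = 93.
Result: 93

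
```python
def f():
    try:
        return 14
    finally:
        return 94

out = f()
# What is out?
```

Step-by-step execution trace:
1. `f()` enters try: `return 14` sets pending return value 14.
2. Before returning, `finally: return 94` runs and overrides the pending return.
3. f() returns 94 → out = 94.
Result: 94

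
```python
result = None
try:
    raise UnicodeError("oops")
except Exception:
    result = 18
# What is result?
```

Step-by-step execution trace:
1. `raise UnicodeError(...)` raises UnicodeError.
2. `except Exception` matches (UnicodeError is a subclass of Exception) → result = 18.
Result: 18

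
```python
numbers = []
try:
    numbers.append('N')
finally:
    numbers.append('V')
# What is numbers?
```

Step-by-step execution trace:
1. try: `numbers.append('N')` → numbers = ['N'].
2. The try body completes without raising.
3. finally always runs: `numbers.append('V')` → numbers = ['N', 'V'].
Result: ['N', 'V']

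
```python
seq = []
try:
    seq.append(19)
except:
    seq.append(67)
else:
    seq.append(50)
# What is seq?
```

Step-by-step execution trace:
1. try: `seq.append(19)` → seq = [19]. No exception raised.
2. `except` is skipped.
3. `else` runs (try completed without exception): `seq.append(50)` → seq = [19, 50].
Result: [19, 50]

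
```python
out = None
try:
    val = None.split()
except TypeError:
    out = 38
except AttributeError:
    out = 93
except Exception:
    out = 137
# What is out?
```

Step-by-step execution trace:
1. `val = None.split()` raises AttributeError.
2. `except TypeError` does not match AttributeError; skipped.
3. `except AttributeError` matches → out = 93.
4. Remaining except clauses are skipped.
Result: 93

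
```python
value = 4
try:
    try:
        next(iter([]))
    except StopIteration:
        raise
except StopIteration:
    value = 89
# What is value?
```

Step-by-step execution trace:
1. Inner try: `next(iter([]))` raises StopIteration.
2. Inner `except StopIteration` matches; bare `raise` re-raises the same StopIteration.
3. Outer `except StopIteration` matches → value = 89.
Result: 89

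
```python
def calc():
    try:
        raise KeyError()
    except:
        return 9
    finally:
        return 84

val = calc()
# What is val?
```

Step-by-step execution trace:
1. `calc()` enters try: `raise KeyError()` raises KeyError.
2. bare `except` matches → `return 9` sets pending return value 9.
3. Before returning, `finally: return 84` runs and overrides the pending return.
4. calc() returns 84 → val = 84.
Result: 84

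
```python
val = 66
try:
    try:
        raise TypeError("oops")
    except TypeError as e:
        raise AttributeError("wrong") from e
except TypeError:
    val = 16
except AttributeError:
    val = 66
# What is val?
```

Step-by-step execution trace:
1. Inner try raises TypeError; inner `except TypeError as e` catches it.
2. `raise AttributeError(...) from e` raises AttributeError (TypeError is attached as __cause__, but only AttributeError is active).
3. Outer `except TypeError` does not match AttributeError; skipped.
4. Outer `except AttributeError` matches → val = 66.
Result: 66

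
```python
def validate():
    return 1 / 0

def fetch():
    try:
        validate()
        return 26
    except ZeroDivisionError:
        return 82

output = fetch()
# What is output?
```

Step-by-step execution trace:
1. `fetch()` calls `validate()`.
2. `validate()` evaluates `1 / 0`, which raises ZeroDivisionError; it propagates to the caller.
3. `return 26` is not reached.
4. `except ZeroDivisionError` in fetch matches → returns 82.
5. output = 82.
Result: 82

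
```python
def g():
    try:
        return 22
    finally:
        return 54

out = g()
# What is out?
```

Step-by-step execution trace:
1. `g()` enters try: `return 22` sets pending return value 22.
2. Before returning, `finally: return 54` runs and overrides the pending return.
3. g() returns 54 → out = 54.
Result: 54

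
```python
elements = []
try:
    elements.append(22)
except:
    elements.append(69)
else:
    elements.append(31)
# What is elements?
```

Step-by-step execution trace:
1. try: `elements.append(22)` → elements = [22]. No exception raised.
2. `except` is skipped.
3. `else` runs (try completed without exception): `elements.append(31)` → elements = [22, 31].
Result: [22, 31]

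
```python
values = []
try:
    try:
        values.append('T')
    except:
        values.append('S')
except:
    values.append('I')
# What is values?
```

Step-by-step execution trace:
1. Inner try: `values.append('T')` → values = ['T']. No exception raised.
2. Inner `except` is skipped.
3. Inner try completes normally; outer `except` is skipped.
Result: ['T']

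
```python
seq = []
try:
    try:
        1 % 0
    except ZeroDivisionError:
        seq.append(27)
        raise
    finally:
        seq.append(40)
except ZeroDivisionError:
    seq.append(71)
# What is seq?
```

Step-by-step execution trace:
1. Inner try: `1 % 0` raises ZeroDivisionError.
2. Inner `except ZeroDivisionError` matches → `seq.append(27)` → seq = [27].
3. bare `raise` re-raises ZeroDivisionError.
4. Inner `finally` runs during unwinding: `seq.append(40)` → seq = [27, 40].
5. Outer `except ZeroDivisionError` matches → `seq.append(71)` → seq = [27, 40, 71].
Result: [27, 40, 71]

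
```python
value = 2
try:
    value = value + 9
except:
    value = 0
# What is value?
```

Step-by-step execution trace:
1. value starts at 2.
2. try: `value = value + 9` → value = 11. No exception raised.
3. `except` is skipped.
Result: 11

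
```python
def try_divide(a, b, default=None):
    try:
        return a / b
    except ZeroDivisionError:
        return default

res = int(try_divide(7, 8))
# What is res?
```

Step-by-step execution trace:
1. `try_divide(7, 8)` enters try: `return 7 / 8` → returns 0.875. No exception raised.
2. `except ZeroDivisionError` is skipped.
3. `int(0.875)` → 0 → res = 0.
Result: 0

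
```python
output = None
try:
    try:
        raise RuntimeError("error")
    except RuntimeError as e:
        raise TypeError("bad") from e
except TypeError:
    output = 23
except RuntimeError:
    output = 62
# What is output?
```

Step-by-step execution trace:
1. Inner try raises RuntimeError; inner `except RuntimeError as e` catches it.
2. `raise TypeError(...) from e` raises TypeError (RuntimeError is attached as __cause__, but only TypeError is active).
3. Outer `except TypeError` matches → output = 23.
4. `except RuntimeError` is not reached.
Result: 23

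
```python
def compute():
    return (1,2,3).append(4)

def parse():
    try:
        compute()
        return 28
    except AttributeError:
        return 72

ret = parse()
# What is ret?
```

Step-by-step execution trace:
1. `parse()` calls `compute()`.
2. `compute()` evaluates `(1,2,3).append(4)`, which raises AttributeError; it propagates to the caller.
3. `return 28` is not reached.
4. `except AttributeError` in parse matches → returns 72.
5. ret = 72.
Result: 72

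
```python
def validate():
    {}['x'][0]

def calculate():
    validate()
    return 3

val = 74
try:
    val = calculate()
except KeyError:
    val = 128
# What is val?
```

Step-by-step execution trace:
1. val starts at 74.
2. try: `calculate()` calls `validate()`.
3. `validate()` evaluates `{}['x'][0]`, which raises KeyError; it propagates through calculate (uncaught).
4. `return 3` in calculate is not reached; the assignment to val does not complete.
5. `except KeyError` matches → val = 128.
Result: 128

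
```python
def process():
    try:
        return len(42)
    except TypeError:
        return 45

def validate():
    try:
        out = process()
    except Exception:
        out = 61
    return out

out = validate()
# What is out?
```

Step-by-step execution trace:
1. `validate()` calls `process()`.
2. In process: `len(42)` raises TypeError; `except TypeError` catches it → returns 45.
3. In validate: `out = process()` → out = 45. No exception reaches validate.
4. `except Exception` is skipped; validate returns 45.
5. out = 45.
Result: 45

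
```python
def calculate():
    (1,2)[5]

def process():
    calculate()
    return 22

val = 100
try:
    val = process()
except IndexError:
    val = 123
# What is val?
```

Step-by-step execution trace:
1. val starts at 100.
2. try: `process()` calls `calculate()`.
3. `calculate()` evaluates `(1,2)[5]`, which raises IndexError; it propagates through process (uncaught).
4. `return 22` in process is not reached; the assignment to val does not complete.
5. `except IndexError` matches → val = 123.
Result: 123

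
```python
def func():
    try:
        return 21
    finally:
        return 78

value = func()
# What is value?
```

Step-by-step execution trace:
1. `func()` enters try: `return 21` sets pending return value 21.
2. Before returning, `finally: return 78` runs and overrides the pending return.
3. func() returns 78 → value = 78.
Result: 78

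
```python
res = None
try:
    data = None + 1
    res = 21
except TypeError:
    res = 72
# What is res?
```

Step-by-step execution trace:
1. `data = None + 1` raises TypeError.
2. `res = 21` is not reached.
3. `except TypeError` matches → res = 72.
Result: 72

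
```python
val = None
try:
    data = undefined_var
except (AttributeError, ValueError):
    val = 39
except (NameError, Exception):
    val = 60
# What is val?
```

Step-by-step execution trace:
1. `data = undefined_var` raises NameError.
2. `except (AttributeError, ValueError)` does not match NameError; skipped.
3. `except (NameError, Exception)` matches (NameError is in the tuple) → val = 60.
Result: 60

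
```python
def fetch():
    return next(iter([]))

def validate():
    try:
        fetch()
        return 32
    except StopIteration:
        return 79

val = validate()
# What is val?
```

Step-by-step execution trace:
1. `validate()` calls `fetch()`.
2. `fetch()` evaluates `next(iter([]))`, which raises StopIteration; it propagates to the caller.
3. `return 32` is not reached.
4. `except StopIteration` in validate matches → returns 79.
5. val = 79.
Result: 79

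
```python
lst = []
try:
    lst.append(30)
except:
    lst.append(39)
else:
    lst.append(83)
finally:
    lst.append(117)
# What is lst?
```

Step-by-step execution trace:
1. try: `lst.append(30)` → lst = [30]. No exception raised.
2. `except` is skipped.
3. `else` runs: `lst.append(83)` → lst = [30, 83].
4. `finally` always runs: `lst.append(117)` → lst = [30, 83, 117].
Result: [30, 83, 117]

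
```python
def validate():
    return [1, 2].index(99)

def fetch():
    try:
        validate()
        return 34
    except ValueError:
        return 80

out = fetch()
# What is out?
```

Step-by-step execution trace:
1. `fetch()` calls `validate()`.
2. `validate()` evaluates `[1, 2].index(99)`, which raises ValueError; it propagates to the caller.
3. `return 34` is not reached.
4. `except ValueError` in fetch matches → returns 80.
5. out = 80.
Result: 80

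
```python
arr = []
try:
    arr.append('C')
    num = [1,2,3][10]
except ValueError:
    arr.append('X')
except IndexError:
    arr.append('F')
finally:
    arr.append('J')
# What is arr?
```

Step-by-step execution trace:
1. try: `arr.append('C')` → arr = ['C'].
2. `num = [1,2,3][10]` raises IndexError.
3. `except ValueError` does not match IndexError; skipped.
4. `except IndexError` matches → `arr.append('F')` → arr = ['C', 'F'].
5. finally always runs: `arr.append('J')` → arr = ['C', 'F', 'J'].
Result: ['C', 'F', 'J']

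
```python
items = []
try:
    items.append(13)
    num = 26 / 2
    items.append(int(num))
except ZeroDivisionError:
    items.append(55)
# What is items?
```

Step-by-step execution trace:
1. try: `items.append(13)` → items = [13].
2. `num = 26 / 2` → num = 13.0. No exception raised.
3. `items.append(int(num))` → items = [13, 13].
4. `except ZeroDivisionError` is skipped (no exception was raised).
Result: [13, 13]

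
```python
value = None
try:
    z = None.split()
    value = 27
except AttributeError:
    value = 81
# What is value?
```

Step-by-step execution trace:
1. `z = None.split()` raises AttributeError.
2. `value = 27` is not reached.
3. `except AttributeError` matches → value = 81.
Result: 81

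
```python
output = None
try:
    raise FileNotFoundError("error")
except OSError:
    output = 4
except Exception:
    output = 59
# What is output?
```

Step-by-step execution trace:
1. `raise FileNotFoundError(...)` raises FileNotFoundError.
2. `except OSError` matches (FileNotFoundError is a subclass of OSError) → output = 4.
3. `except Exception` is not reached.
Result: 4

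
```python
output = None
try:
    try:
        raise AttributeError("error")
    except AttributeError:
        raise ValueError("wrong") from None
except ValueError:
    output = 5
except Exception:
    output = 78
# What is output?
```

Step-by-step execution trace:
1. Inner try raises AttributeError; inner `except AttributeError` catches it.
2. `raise ValueError(...) from None` raises ValueError (from None suppresses __context__, but the active exception is still ValueError).
3. Outer `except ValueError` matches → output = 5.
4. `except Exception` is not reached.
Result: 5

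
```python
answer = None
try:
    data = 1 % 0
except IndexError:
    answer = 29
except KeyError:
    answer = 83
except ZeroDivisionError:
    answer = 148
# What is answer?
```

Step-by-step execution trace:
1. `data = 1 % 0` raises ZeroDivisionError.
2. `except IndexError` does not match ZeroDivisionError; skipped.
3. `except KeyError` does not match ZeroDivisionError; skipped.
4. `except ZeroDivisionError` matches → answer = 148.
Result: 148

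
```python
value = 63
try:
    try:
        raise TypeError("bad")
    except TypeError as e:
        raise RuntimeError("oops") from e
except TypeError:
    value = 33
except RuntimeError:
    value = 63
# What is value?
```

Step-by-step execution trace:
1. Inner try raises TypeError; inner `except TypeError as e` catches it.
2. `raise RuntimeError(...) from e` raises RuntimeError (TypeError is attached as __cause__, but only RuntimeError is active).
3. Outer `except TypeError` does not match RuntimeError; skipped.
4. Outer `except RuntimeError` matches → value = 63.
Result: 63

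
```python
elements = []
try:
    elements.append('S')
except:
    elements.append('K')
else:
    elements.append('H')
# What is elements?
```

Step-by-step execution trace:
1. try: `elements.append('S')` → elements = ['S']. No exception raised.
2. `except` is skipped.
3. `else` runs (try completed without exception): `elements.append('H')` → elements = ['S', 'H'].
Result: ['S', 'H']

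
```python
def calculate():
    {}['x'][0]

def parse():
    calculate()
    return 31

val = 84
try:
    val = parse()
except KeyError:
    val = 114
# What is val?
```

Step-by-step execution trace:
1. val starts at 84.
2. try: `parse()` calls `calculate()`.
3. `calculate()` evaluates `{}['x'][0]`, which raises KeyError; it propagates through parse (uncaught).
4. `return 31` in parse is not reached; the assignment to val does not complete.
5. `except KeyError` matches → val = 114.
Result: 114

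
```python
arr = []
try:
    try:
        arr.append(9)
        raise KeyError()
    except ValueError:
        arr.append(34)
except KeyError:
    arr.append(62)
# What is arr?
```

Step-by-step execution trace:
1. Inner try: `arr.append(9)` → arr = [9].
2. `raise KeyError()` raises KeyError.
3. Inner `except ValueError` does not match KeyError; exception propagates to outer try.
4. Outer `except KeyError` matches → `arr.append(62)` → arr = [9, 62].
Result: [9, 62]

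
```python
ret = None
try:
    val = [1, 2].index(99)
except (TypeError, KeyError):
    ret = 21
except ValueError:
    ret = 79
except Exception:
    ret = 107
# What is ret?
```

Step-by-step execution trace:
1. `val = [1, 2].index(99)` raises ValueError.
2. `except (TypeError, KeyError)` does not match ValueError; skipped.
3. `except ValueError` matches (exact type match) → ret = 79.
4. `except Exception` is not reached.
Result: 79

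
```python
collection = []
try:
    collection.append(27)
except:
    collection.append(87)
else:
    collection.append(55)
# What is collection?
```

Step-by-step execution trace:
1. try: `collection.append(27)` → collection = [27]. No exception raised.
2. `except` is skipped.
3. `else` runs (try completed without exception): `collection.append(55)` → collection = [27, 55].
Result: [27, 55]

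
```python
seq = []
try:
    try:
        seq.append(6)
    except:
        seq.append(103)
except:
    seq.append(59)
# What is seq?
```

Step-by-step execution trace:
1. Inner try: `seq.append(6)` → seq = [6]. No exception raised.
2. Inner `except` is skipped.
3. Inner try completes normally; outer `except` is skipped.
Result: [6]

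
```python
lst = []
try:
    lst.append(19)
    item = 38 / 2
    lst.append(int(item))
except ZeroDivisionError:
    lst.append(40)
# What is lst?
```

Step-by-step execution trace:
1. try: `lst.append(19)` → lst = [19].
2. `item = 38 / 2` → item = 19.0. No exception raised.
3. `lst.append(int(item))` → lst = [19, 19].
4. `except ZeroDivisionError` is skipped (no exception was raised).
Result: [19, 19]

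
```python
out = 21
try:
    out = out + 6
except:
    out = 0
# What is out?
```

Step-by-step execution trace:
1. out starts at 21.
2. try: `out = out + 6` → out = 27. No exception raised.
3. `except` is skipped.
Result: 27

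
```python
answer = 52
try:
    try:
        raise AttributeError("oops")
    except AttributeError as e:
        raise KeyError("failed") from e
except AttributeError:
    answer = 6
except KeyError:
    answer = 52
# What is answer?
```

Step-by-step execution trace:
1. Inner try raises AttributeError; inner `except AttributeError as e` catches it.
2. `raise KeyError(...) from e` raises KeyError (AttributeError is attached as __cause__, but only KeyError is active).
3. Outer `except AttributeError` does not match KeyError; skipped.
4. Outer `except KeyError` matches → answer = 52.
Result: 52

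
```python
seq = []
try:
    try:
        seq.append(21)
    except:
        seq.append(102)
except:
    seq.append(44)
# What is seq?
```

Step-by-step execution trace:
1. Inner try: `seq.append(21)` → seq = [21]. No exception raised.
2. Inner `except` is skipped.
3. Inner try completes normally; outer `except` is skipped.
Result: [21]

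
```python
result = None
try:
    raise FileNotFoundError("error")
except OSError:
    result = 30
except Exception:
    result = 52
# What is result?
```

Step-by-step execution trace:
1. `raise FileNotFoundError(...)` raises FileNotFoundError.
2. `except OSError` matches (FileNotFoundError is a subclass of OSError) → result = 30.
3. `except Exception` is not reached.
Result: 30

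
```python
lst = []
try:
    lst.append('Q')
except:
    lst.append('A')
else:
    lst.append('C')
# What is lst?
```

Step-by-step execution trace:
1. try: `lst.append('Q')` → lst = ['Q']. No exception raised.
2. `except` is skipped.
3. `else` runs (try completed without exception): `lst.append('C')` → lst = ['Q', 'C'].
Result: ['Q', 'C']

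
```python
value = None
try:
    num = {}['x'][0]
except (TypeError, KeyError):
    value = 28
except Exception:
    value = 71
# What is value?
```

Step-by-step execution trace:
1. `num = {}['x'][0]` raises KeyError.
2. `except (TypeError, KeyError)` matches (KeyError is in the tuple) → value = 28.
3. `except Exception` is not reached.
Result: 28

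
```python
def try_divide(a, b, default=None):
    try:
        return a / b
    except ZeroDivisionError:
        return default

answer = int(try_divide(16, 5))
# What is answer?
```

Step-by-step execution trace:
1. `try_divide(16, 5)` enters try: `return 16 / 5` → returns 3.2. No exception raised.
2. `except ZeroDivisionError` is skipped.
3. `int(3.2)` → 3 → answer = 3.
Result: 3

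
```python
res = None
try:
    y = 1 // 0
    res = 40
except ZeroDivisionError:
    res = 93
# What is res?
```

Step-by-step execution trace:
1. `y = 1 // 0` raises ZeroDivisionError.
2. `res = 40` is not reached.
3. `except ZeroDivisionError` matches → res = 93.
Result: 93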